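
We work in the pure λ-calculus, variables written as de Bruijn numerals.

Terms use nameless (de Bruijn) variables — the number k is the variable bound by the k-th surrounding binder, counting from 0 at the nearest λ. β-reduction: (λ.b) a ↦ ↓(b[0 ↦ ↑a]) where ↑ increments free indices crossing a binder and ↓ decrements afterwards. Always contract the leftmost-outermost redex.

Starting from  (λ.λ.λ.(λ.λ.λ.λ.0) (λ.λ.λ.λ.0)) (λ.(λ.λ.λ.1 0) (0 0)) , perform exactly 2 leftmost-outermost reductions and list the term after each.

Answer: after 2 steps: λ.λ.λ.λ.λ.0

Reduction:
  start: (λ.λ.λ.(λ.λ.λ.λ.0) (λ.λ.λ.λ.0)) (λ.(λ.λ.λ.1 0) (0 0))
  [1] λ.λ.(λ.λ.λ.λ.0) (λ.λ.λ.λ.0)
  [2] λ.λ.λ.λ.λ.0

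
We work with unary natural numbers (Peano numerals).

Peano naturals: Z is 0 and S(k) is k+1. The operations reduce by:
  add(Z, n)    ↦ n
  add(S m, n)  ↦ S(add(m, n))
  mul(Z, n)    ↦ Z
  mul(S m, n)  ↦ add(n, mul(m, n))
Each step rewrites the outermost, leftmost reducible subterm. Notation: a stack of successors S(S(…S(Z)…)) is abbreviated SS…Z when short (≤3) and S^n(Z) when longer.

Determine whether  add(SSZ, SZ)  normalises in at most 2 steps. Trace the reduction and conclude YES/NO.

Answer: NO — after 2 steps the term is S(S(add(Z, SZ))), not yet normal

Derivation:
  start: add(SSZ, SZ)
  →1  S(add(SZ, SZ))
  →2  S(S(add(Z, SZ)))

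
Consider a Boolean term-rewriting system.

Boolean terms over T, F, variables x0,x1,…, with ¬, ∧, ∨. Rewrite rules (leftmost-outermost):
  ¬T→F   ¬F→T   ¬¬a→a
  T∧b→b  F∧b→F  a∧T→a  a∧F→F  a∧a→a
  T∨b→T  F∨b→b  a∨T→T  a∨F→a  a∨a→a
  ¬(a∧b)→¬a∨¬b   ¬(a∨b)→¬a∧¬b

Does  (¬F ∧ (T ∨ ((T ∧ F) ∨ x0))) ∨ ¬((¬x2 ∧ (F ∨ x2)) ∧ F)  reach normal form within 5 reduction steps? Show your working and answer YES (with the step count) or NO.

  start: (¬F ∧ (T ∨ ((T ∧ F) ∨ x0))) ∨ ¬((¬x2 ∧ (F ∨ x2)) ∧ F)
  →1  (T ∧ (T ∨ ((T ∧ F) ∨ x0))) ∨ ¬((¬x2 ∧ (F ∨ x2)) ∧ F)
  →2  (T ∨ ((T ∧ F) ∨ x0)) ∨ ¬((¬x2 ∧ (F ∨ x2)) ∧ F)
  →3  T ∨ ¬((¬x2 ∧ (F ∨ x2)) ∧ F)
  →4  T

Answer: YES — reaches normal form T in 4 ≤ 5 steps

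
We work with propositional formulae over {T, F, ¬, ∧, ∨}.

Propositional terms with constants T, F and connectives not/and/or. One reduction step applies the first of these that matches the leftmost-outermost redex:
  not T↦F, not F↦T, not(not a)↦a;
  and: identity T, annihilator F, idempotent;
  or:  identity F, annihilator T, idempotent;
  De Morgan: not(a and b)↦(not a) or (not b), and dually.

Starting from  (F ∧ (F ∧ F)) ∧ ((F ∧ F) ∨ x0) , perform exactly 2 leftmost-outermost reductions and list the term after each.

Answer: after 2 steps: F

Reduction:
  start: (F ∧ (F ∧ F)) ∧ ((F ∧ F) ∨ x0)
  step 1: F ∧ ((F ∧ F) ∨ x0)
  step 2: F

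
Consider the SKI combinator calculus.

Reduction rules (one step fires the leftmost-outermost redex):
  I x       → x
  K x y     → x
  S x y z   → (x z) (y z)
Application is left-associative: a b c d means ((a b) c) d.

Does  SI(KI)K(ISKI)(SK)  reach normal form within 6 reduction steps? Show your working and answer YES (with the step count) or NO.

Answer: YES — reaches normal form SK in 5 ≤ 6 steps

Working:
  start: SI(KI)K(ISKI)(SK)
  [1] IK(KIK)(ISKI)(SK)
  [2] K(KIK)(ISKI)(SK)
  [3] KIK(SK)
  [4] I(SK)
  [5] SK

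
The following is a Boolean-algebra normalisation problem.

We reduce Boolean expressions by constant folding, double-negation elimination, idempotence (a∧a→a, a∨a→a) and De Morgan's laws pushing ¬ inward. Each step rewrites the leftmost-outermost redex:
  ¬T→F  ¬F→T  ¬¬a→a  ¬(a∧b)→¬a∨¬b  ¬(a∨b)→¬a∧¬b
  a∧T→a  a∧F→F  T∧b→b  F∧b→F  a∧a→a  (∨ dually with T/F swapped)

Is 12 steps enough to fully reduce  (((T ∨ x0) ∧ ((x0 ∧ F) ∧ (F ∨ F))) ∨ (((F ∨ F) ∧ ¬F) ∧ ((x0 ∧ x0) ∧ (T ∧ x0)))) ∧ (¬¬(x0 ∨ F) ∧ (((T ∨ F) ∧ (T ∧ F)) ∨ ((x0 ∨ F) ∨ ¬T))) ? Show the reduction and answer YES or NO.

  start: (((T ∨ x0) ∧ ((x0 ∧ F) ∧ (F ∨ F))) ∨ (((F ∨ F) ∧ ¬F) ∧ ((x0 ∧ x0) ∧ (T ∧ x0)))) ∧ (¬¬(x0 ∨ F) ∧ (((T ∨ F) ∧ (T ∧ F)) ∨ ((x0 ∨ F) ∨ ¬T)))
  [1] ((T ∧ ((x0 ∧ F) ∧ (F ∨ F))) ∨ (((F ∨ F) ∧ ¬F) ∧ ((x0 ∧ x0) ∧ (T ∧ x0)))) ∧ (¬¬(x0 ∨ F) ∧ (((T ∨ F) ∧ (T ∧ F)) ∨ ((x0 ∨ F) ∨ ¬T)))
  [2] (((x0 ∧ F) ∧ (F ∨ F)) ∨ (((F ∨ F) ∧ ¬F) ∧ ((x0 ∧ x0) ∧ (T ∧ x0)))) ∧ (¬¬(x0 ∨ F) ∧ (((T ∨ F) ∧ (T ∧ F)) ∨ ((x0 ∨ F) ∨ ¬T)))
  [3] ((F ∧ (F ∨ F)) ∨ (((F ∨ F) ∧ ¬F) ∧ ((x0 ∧ x0) ∧ (T ∧ x0)))) ∧ (¬¬(x0 ∨ F) ∧ (((T ∨ F) ∧ (T ∧ F)) ∨ ((x0 ∨ F) ∨ ¬T)))
  [4] (F ∨ (((F ∨ F) ∧ ¬F) ∧ ((x0 ∧ x0) ∧ (T ∧ x0)))) ∧ (¬¬(x0 ∨ F) ∧ (((T ∨ F) ∧ (T ∧ F)) ∨ ((x0 ∨ F) ∨ ¬T)))
  [5] (((F ∨ F) ∧ ¬F) ∧ ((x0 ∧ x0) ∧ (T ∧ x0))) ∧ (¬¬(x0 ∨ F) ∧ (((T ∨ F) ∧ (T ∧ F)) ∨ ((x0 ∨ F) ∨ ¬T)))
  [6] ((F ∧ ¬F) ∧ ((x0 ∧ x0) ∧ (T ∧ x0))) ∧ (¬¬(x0 ∨ F) ∧ (((T ∨ F) ∧ (T ∧ F)) ∨ ((x0 ∨ F) ∨ ¬T)))
  [7] (F ∧ ((x0 ∧ x0) ∧ (T ∧ x0))) ∧ (¬¬(x0 ∨ F) ∧ (((T ∨ F) ∧ (T ∧ F)) ∨ ((x0 ∨ F) ∨ ¬T)))
  [8] F ∧ (¬¬(x0 ∨ F) ∧ (((T ∨ F) ∧ (T ∧ F)) ∨ ((x0 ∨ F) ∨ ¬T)))
  [9] F

Answer: YES — reaches normal form F in 9 ≤ 12 steps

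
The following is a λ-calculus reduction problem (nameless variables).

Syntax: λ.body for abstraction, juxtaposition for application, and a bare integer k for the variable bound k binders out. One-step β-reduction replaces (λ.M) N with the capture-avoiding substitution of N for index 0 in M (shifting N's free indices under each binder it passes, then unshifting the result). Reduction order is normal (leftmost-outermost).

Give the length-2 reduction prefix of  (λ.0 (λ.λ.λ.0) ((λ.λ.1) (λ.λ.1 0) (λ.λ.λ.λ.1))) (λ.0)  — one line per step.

Answer: after 2 steps: (λ.λ.λ.0) ((λ.λ.1) (λ.λ.1 0) (λ.λ.λ.λ.1))

Reduction:
  start: (λ.0 (λ.λ.λ.0) ((λ.λ.1) (λ.λ.1 0) (λ.λ.λ.λ.1))) (λ.0)
  [1] (λ.0) (λ.λ.λ.0) ((λ.λ.1) (λ.λ.1 0) (λ.λ.λ.λ.1))
  [2] (λ.λ.λ.0) ((λ.λ.1) (λ.λ.1 0) (λ.λ.λ.λ.1))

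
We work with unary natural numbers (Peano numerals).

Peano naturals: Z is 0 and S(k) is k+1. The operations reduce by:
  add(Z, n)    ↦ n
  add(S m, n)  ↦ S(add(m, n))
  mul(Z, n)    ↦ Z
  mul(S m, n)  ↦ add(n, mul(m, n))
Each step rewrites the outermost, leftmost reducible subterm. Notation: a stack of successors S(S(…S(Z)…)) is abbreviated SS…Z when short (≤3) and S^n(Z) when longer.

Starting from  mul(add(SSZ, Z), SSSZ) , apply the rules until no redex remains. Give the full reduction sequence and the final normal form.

Answer: normal form = S^6(Z)  (in 14 steps)

Reduction:
  start: mul(add(SSZ, Z), SSSZ)
  [1] mul(S(add(SZ, Z)), SSSZ)
  [2] add(SSSZ, mul(add(SZ, Z), SSSZ))
  [3] S(add(SSZ, mul(add(SZ, Z), SSSZ)))
  [4] S(S(add(SZ, mul(add(SZ, Z), SSSZ))))
  [5] S(S(S(add(Z, mul(add(SZ, Z), SSSZ)))))
  [6] S(S(S(mul(add(SZ, Z), SSSZ))))
  [7] S(S(S(mul(S(add(Z, Z)), SSSZ))))
  [8] S(S(S(add(SSSZ, mul(add(Z, Z), SSSZ)))))
  [9] S(S(S(S(add(SSZ, mul(add(Z, Z), SSSZ))))))
  [10] S(S(S(S(S(add(SZ, mul(add(Z, Z), SSSZ)))))))
  [11] S(S(S(S(S(S(add(Z, mul(add(Z, Z), SSSZ))))))))
  [12] S(S(S(S(S(S(mul(add(Z, Z), SSSZ)))))))
  [13] S(S(S(S(S(S(mul(Z, SSSZ)))))))
  [14] S^6(Z)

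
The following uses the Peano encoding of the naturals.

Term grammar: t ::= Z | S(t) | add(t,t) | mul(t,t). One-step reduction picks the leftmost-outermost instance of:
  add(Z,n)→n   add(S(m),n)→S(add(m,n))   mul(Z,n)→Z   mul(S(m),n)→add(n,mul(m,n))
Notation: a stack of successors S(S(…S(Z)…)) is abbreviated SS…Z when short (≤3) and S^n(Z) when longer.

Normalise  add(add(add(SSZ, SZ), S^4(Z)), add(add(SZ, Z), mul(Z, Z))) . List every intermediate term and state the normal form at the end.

Answer: normal form = S^8(Z)  (in 20 steps)

Reduction:
  start: add(add(add(SSZ, SZ), S^4(Z)), add(add(SZ, Z), mul(Z, Z)))
  [1] add(add(S(add(SZ, SZ)), S^4(Z)), add(add(SZ, Z), mul(Z, Z)))
  [2] add(S(add(add(SZ, SZ), S^4(Z))), add(add(SZ, Z), mul(Z, Z)))
  [3] S(add(add(add(SZ, SZ), S^4(Z)), add(add(SZ, Z), mul(Z, Z))))
  [4] S(add(add(S(add(Z, SZ)), S^4(Z)), add(add(SZ, Z), mul(Z, Z))))
  [5] S(add(S(add(add(Z, SZ), S^4(Z))), add(add(SZ, Z), mul(Z, Z))))
  [6] S(S(add(add(add(Z, SZ), S^4(Z)), add(add(SZ, Z), mul(Z, Z)))))
  [7] S(S(add(add(SZ, S^4(Z)), add(add(SZ, Z), mul(Z, Z)))))
  [8] S(S(add(S(add(Z, S^4(Z))), add(add(SZ, Z), mul(Z, Z)))))
  [9] S(S(S(add(add(Z, S^4(Z)), add(add(SZ, Z), mul(Z, Z))))))
  [10] S(S(S(add(S^4(Z), add(add(SZ, Z), mul(Z, Z))))))
  [11] S(S(S(S(add(SSSZ, add(add(SZ, Z), mul(Z, Z)))))))
  [12] S(S(S(S(S(add(SSZ, add(add(SZ, Z), mul(Z, Z))))))))
  [13] S(S(S(S(S(S(add(SZ, add(add(SZ, Z), mul(Z, Z)))))))))
  [14] S(S(S(S(S(S(S(add(Z, add(add(SZ, Z), mul(Z, Z))))))))))
  [15] S(S(S(S(S(S(S(add(add(SZ, Z), mul(Z, Z)))))))))
  [16] S(S(S(S(S(S(S(add(S(add(Z, Z)), mul(Z, Z)))))))))
  [17] S(S(S(S(S(S(S(S(add(add(Z, Z), mul(Z, Z))))))))))
  [18] S(S(S(S(S(S(S(S(add(Z, mul(Z, Z))))))))))
  [19] S(S(S(S(S(S(S(S(mul(Z, Z)))))))))
  [20] S^8(Z)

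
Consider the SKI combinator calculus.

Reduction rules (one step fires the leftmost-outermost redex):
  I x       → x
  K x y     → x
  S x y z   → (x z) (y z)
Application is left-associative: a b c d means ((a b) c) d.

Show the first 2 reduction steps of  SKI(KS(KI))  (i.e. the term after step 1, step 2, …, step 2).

  start: SKI(KS(KI))
  step 1: K(KS(KI))(I(KS(KI)))
  step 2: KS(KI)

Answer: after 2 steps: KS(KI)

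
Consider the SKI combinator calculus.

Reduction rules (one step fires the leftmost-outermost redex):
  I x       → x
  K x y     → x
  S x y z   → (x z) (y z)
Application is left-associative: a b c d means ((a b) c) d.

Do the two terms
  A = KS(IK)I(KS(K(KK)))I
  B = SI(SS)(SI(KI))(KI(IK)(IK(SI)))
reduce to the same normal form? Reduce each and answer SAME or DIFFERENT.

Term A:
  start: KS(IK)I(KS(K(KK)))I
  step 1: SI(KS(K(KK)))I
  step 2: II(KS(K(KK))I)
  step 3: I(KS(K(KK))I)
  step 4: KS(K(KK))I
  step 5: SI

Term B:
  start: SI(SS)(SI(KI))(KI(IK)(IK(SI)))
  step 1: I(SI(KI))(SS(SI(KI)))(KI(IK)(IK(SI)))
  step 2: SI(KI)(SS(SI(KI)))(KI(IK)(IK(SI)))
  step 3: I(SS(SI(KI)))(KI(SS(SI(KI))))(KI(IK)(IK(SI)))
  step 4: SS(SI(KI))(KI(SS(SI(KI))))(KI(IK)(IK(SI)))
  step 5: S(KI(SS(SI(KI))))(SI(KI)(KI(SS(SI(KI)))))(KI(IK)(IK(SI)))
  step 6: KI(SS(SI(KI)))(KI(IK)(IK(SI)))(SI(KI)(KI(SS(SI(KI))))(KI(IK)(IK(SI))))
  step 7: I(KI(IK)(IK(SI)))(SI(KI)(KI(SS(SI(KI))))(KI(IK)(IK(SI))))
  step 8: KI(IK)(IK(SI))(SI(KI)(KI(SS(SI(KI))))(KI(IK)(IK(SI))))
  step 9: I(IK(SI))(SI(KI)(KI(SS(SI(KI))))(KI(IK)(IK(SI))))
  step 10: IK(SI)(SI(KI)(KI(SS(SI(KI))))(KI(IK)(IK(SI))))
  step 11: K(SI)(SI(KI)(KI(SS(SI(KI))))(KI(IK)(IK(SI))))
  step 12: SI

Answer: SAME — A ⇓ SI, B ⇓ SI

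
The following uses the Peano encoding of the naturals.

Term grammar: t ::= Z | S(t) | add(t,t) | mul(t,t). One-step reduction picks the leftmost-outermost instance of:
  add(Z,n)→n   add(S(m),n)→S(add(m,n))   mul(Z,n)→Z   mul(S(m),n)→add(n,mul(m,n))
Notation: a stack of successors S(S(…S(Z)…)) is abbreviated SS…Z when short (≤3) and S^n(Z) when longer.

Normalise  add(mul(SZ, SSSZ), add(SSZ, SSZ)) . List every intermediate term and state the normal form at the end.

Answer: normal form = S^7(Z)  (in 13 steps)

Working:
  start: add(mul(SZ, SSSZ), add(SSZ, SSZ))
  [1] add(add(SSSZ, mul(Z, SSSZ)), add(SSZ, SSZ))
  [2] add(S(add(SSZ, mul(Z, SSSZ))), add(SSZ, SSZ))
  [3] S(add(add(SSZ, mul(Z, SSSZ)), add(SSZ, SSZ)))
  [4] S(add(S(add(SZ, mul(Z, SSSZ))), add(SSZ, SSZ)))
  [5] S(S(add(add(SZ, mul(Z, SSSZ)), add(SSZ, SSZ))))
  [6] S(S(add(S(add(Z, mul(Z, SSSZ))), add(SSZ, SSZ))))
  [7] S(S(S(add(add(Z, mul(Z, SSSZ)), add(SSZ, SSZ)))))
  [8] S(S(S(add(mul(Z, SSSZ), add(SSZ, SSZ)))))
  [9] S(S(S(add(Z, add(SSZ, SSZ)))))
  [10] S(S(S(add(SSZ, SSZ))))
  [11] S(S(S(S(add(SZ, SSZ)))))
  [12] S(S(S(S(S(add(Z, SSZ))))))
  [13] S^7(Z)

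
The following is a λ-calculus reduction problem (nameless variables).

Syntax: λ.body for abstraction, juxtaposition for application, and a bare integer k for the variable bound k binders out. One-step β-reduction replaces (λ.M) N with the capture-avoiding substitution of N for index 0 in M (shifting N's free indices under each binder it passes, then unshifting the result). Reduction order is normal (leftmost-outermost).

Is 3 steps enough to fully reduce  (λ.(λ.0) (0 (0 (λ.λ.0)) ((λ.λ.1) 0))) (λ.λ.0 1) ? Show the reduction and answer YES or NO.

  start: (λ.(λ.0) (0 (0 (λ.λ.0)) ((λ.λ.1) 0))) (λ.λ.0 1)
  step 1: (λ.0) ((λ.λ.0 1) ((λ.λ.0 1) (λ.λ.0)) ((λ.λ.1) (λ.λ.0 1)))
  step 2: (λ.λ.0 1) ((λ.λ.0 1) (λ.λ.0)) ((λ.λ.1) (λ.λ.0 1))
  step 3: (λ.0 ((λ.λ.0 1) (λ.λ.0))) ((λ.λ.1) (λ.λ.0 1))

Answer: NO — after 3 steps the term is (λ.0 ((λ.λ.0 1) (λ.λ.0))) ((λ.λ.1) (λ.λ.0 1)), not yet normal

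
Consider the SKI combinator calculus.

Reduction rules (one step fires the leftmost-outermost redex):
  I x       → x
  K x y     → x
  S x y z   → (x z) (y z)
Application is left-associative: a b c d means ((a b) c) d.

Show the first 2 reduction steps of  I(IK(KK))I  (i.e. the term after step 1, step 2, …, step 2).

Answer: after 2 steps: K(KK)I

Derivation:
  start: I(IK(KK))I
  →1  IK(KK)I
  →2  K(KK)I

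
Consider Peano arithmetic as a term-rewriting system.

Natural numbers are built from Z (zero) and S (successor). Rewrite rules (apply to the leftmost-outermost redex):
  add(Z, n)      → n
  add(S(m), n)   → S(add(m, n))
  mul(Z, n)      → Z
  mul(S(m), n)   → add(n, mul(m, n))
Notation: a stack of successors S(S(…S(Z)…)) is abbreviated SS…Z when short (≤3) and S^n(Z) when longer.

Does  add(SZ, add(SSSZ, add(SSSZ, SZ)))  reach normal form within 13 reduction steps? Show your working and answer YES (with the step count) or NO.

Answer: YES — reaches normal form S^8(Z) in 10 ≤ 13 steps

Derivation:
  start: add(SZ, add(SSSZ, add(SSSZ, SZ)))
  →1  S(add(Z, add(SSSZ, add(SSSZ, SZ))))
  →2  S(add(SSSZ, add(SSSZ, SZ)))
  →3  S(S(add(SSZ, add(SSSZ, SZ))))
  →4  S(S(S(add(SZ, add(SSSZ, SZ)))))
  →5  S(S(S(S(add(Z, add(SSSZ, SZ))))))
  →6  S(S(S(S(add(SSSZ, SZ)))))
  →7  S(S(S(S(S(add(SSZ, SZ))))))
  →8  S(S(S(S(S(S(add(SZ, SZ)))))))
  →9  S(S(S(S(S(S(S(add(Z, SZ))))))))
  →10  S^8(Z)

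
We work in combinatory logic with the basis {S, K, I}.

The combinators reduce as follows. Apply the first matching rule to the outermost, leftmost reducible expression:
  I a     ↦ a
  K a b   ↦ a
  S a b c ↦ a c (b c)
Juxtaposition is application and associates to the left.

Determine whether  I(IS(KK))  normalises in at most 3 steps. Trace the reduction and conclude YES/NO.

  start: I(IS(KK))
  →1  IS(KK)
  →2  S(KK)

Answer: YES — reaches normal form S(KK) in 2 ≤ 3 steps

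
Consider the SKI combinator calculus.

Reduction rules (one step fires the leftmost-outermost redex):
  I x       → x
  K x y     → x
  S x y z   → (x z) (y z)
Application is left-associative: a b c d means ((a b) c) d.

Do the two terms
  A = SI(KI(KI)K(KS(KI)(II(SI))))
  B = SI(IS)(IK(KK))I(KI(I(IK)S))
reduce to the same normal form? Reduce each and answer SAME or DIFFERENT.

Term A:
  start: SI(KI(KI)K(KS(KI)(II(SI))))
  [1] SI(IK(KS(KI)(II(SI))))
  [2] SI(K(KS(KI)(II(SI))))
  [3] SI(K(S(II(SI))))
  [4] SI(K(S(I(SI))))
  [5] SI(K(S(SI)))

Term B:
  start: SI(IS)(IK(KK))I(KI(I(IK)S))
  [1] I(IK(KK))(IS(IK(KK)))I(KI(I(IK)S))
  [2] IK(KK)(IS(IK(KK)))I(KI(I(IK)S))
  [3] K(KK)(IS(IK(KK)))I(KI(I(IK)S))
  [4] KKI(KI(I(IK)S))
  [5] K(KI(I(IK)S))
  [6] KI

Answer: DIFFERENT — A ⇓ SI(K(S(SI))), B ⇓ KI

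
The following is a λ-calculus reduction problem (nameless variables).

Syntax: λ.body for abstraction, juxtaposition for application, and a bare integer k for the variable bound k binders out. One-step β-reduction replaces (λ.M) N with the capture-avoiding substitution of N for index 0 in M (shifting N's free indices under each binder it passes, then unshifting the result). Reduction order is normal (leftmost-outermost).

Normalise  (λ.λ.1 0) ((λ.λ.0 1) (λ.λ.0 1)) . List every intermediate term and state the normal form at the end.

  start: (λ.λ.1 0) ((λ.λ.0 1) (λ.λ.0 1))
  [1] λ.(λ.λ.0 1) (λ.λ.0 1) 0
  [2] λ.(λ.0 (λ.λ.0 1)) 0
  [3] λ.0 (λ.λ.0 1)

Answer: normal form = λ.0 (λ.λ.0 1)  (in 3 steps)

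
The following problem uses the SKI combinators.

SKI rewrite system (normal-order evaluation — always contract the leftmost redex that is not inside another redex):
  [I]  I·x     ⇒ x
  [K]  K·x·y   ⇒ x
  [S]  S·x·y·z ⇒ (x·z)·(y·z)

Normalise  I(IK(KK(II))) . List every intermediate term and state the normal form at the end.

Answer: normal form = KK  (in 3 steps)

Working:
  start: I(IK(KK(II)))
  [1] IK(KK(II))
  [2] K(KK(II))
  [3] KK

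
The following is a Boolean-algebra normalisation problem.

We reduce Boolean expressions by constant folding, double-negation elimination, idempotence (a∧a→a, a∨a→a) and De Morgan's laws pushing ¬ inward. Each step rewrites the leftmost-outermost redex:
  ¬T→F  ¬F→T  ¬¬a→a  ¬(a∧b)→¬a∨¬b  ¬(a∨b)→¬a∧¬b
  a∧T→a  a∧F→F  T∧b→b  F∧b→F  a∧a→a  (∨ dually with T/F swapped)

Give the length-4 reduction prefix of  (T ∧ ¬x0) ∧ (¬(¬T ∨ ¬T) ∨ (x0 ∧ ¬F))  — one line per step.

Answer: after 4 steps: ¬x0 ∧ (T ∨ (x0 ∧ ¬F))

Reduction:
  start: (T ∧ ¬x0) ∧ (¬(¬T ∨ ¬T) ∨ (x0 ∧ ¬F))
  step 1: ¬x0 ∧ (¬(¬T ∨ ¬T) ∨ (x0 ∧ ¬F))
  step 2: ¬x0 ∧ ((¬¬T ∧ ¬¬T) ∨ (x0 ∧ ¬F))
  step 3: ¬x0 ∧ (¬¬T ∨ (x0 ∧ ¬F))
  step 4: ¬x0 ∧ (T ∨ (x0 ∧ ¬F))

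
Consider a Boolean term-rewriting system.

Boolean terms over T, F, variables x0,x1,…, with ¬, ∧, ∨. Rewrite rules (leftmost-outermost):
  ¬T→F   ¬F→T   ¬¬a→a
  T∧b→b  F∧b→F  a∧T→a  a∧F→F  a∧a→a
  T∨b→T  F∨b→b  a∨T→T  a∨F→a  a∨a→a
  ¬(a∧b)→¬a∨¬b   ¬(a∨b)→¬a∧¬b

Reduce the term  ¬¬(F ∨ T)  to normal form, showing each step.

Answer: normal form = T  (in 2 steps)

Reduction:
  start: ¬¬(F ∨ T)
  [1] F ∨ T
  [2] T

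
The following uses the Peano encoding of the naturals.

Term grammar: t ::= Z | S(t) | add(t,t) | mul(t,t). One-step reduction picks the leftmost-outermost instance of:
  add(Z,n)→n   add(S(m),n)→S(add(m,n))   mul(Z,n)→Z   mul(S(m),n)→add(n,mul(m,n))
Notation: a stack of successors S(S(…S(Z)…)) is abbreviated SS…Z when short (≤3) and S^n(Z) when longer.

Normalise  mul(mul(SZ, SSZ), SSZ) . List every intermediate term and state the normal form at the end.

Answer: normal form = S^4(Z)  (in 14 steps)

Working:
  start: mul(mul(SZ, SSZ), SSZ)
  step 1: mul(add(SSZ, mul(Z, SSZ)), SSZ)
  step 2: mul(S(add(SZ, mul(Z, SSZ))), SSZ)
  step 3: add(SSZ, mul(add(SZ, mul(Z, SSZ)), SSZ))
  step 4: S(add(SZ, mul(add(SZ, mul(Z, SSZ)), SSZ)))
  step 5: S(S(add(Z, mul(add(SZ, mul(Z, SSZ)), SSZ))))
  step 6: S(S(mul(add(SZ, mul(Z, SSZ)), SSZ)))
  step 7: S(S(mul(S(add(Z, mul(Z, SSZ))), SSZ)))
  step 8: S(S(add(SSZ, mul(add(Z, mul(Z, SSZ)), SSZ))))
  step 9: S(S(S(add(SZ, mul(add(Z, mul(Z, SSZ)), SSZ)))))
  step 10: S(S(S(S(add(Z, mul(add(Z, mul(Z, SSZ)), SSZ))))))
  step 11: S(S(S(S(mul(add(Z, mul(Z, SSZ)), SSZ)))))
  step 12: S(S(S(S(mul(mul(Z, SSZ), SSZ)))))
  step 13: S(S(S(S(mul(Z, SSZ)))))
  step 14: S^4(Z)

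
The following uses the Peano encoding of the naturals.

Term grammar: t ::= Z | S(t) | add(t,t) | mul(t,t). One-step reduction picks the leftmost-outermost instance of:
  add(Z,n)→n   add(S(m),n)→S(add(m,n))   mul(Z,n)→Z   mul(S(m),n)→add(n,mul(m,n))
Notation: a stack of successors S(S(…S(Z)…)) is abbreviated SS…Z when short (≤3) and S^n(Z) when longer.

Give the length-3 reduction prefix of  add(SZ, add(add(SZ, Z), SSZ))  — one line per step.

Answer: after 3 steps: S(add(S(add(Z, Z)), SSZ))

Derivation:
  start: add(SZ, add(add(SZ, Z), SSZ))
  [1] S(add(Z, add(add(SZ, Z), SSZ)))
  [2] S(add(add(SZ, Z), SSZ))
  [3] S(add(S(add(Z, Z)), SSZ))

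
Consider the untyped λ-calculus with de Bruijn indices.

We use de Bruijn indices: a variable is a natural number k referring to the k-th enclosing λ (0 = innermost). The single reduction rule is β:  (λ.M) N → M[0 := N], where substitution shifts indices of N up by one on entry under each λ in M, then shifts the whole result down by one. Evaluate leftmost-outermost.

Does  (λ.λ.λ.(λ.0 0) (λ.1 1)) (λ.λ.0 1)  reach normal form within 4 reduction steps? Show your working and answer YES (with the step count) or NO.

  start: (λ.λ.λ.(λ.0 0) (λ.1 1)) (λ.λ.0 1)
  [1] λ.λ.(λ.0 0) (λ.1 1)
  [2] λ.λ.(λ.1 1) (λ.1 1)
  [3] λ.λ.0 0

Answer: YES — reaches normal form λ.λ.0 0 in 3 ≤ 4 steps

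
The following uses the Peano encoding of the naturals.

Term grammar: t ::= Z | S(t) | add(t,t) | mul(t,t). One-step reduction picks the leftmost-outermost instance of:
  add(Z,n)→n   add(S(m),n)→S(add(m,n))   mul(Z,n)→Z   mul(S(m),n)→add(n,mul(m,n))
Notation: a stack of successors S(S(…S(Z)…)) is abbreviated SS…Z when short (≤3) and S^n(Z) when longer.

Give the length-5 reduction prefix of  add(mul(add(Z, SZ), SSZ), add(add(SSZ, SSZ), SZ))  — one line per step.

  start: add(mul(add(Z, SZ), SSZ), add(add(SSZ, SSZ), SZ))
  step 1: add(mul(SZ, SSZ), add(add(SSZ, SSZ), SZ))
  step 2: add(add(SSZ, mul(Z, SSZ)), add(add(SSZ, SSZ), SZ))
  step 3: add(S(add(SZ, mul(Z, SSZ))), add(add(SSZ, SSZ), SZ))
  step 4: S(add(add(SZ, mul(Z, SSZ)), add(add(SSZ, SSZ), SZ)))
  step 5: S(add(S(add(Z, mul(Z, SSZ))), add(add(SSZ, SSZ), SZ)))

Answer: after 5 steps: S(add(S(add(Z, mul(Z, SSZ))), add(add(SSZ, SSZ), SZ)))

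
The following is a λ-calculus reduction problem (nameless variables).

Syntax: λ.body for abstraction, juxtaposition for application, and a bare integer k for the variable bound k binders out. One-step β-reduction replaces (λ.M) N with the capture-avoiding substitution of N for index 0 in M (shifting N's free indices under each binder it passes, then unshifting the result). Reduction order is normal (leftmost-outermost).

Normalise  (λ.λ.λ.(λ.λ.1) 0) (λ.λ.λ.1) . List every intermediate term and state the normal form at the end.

Answer: normal form = λ.λ.λ.1  (in 2 steps)

Reduction:
  start: (λ.λ.λ.(λ.λ.1) 0) (λ.λ.λ.1)
  →1  λ.λ.(λ.λ.1) 0
  →2  λ.λ.λ.1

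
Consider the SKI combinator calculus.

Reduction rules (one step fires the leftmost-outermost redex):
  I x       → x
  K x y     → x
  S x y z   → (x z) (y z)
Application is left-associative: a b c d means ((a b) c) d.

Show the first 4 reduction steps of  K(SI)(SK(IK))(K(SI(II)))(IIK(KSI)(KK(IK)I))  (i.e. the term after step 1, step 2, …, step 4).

  start: K(SI)(SK(IK))(K(SI(II)))(IIK(KSI)(KK(IK)I))
  step 1: SI(K(SI(II)))(IIK(KSI)(KK(IK)I))
  step 2: I(IIK(KSI)(KK(IK)I))(K(SI(II))(IIK(KSI)(KK(IK)I)))
  step 3: IIK(KSI)(KK(IK)I)(K(SI(II))(IIK(KSI)(KK(IK)I)))
  step 4: IK(KSI)(KK(IK)I)(K(SI(II))(IIK(KSI)(KK(IK)I)))

Answer: after 4 steps: IK(KSI)(KK(IK)I)(K(SI(II))(IIK(KSI)(KK(IK)I)))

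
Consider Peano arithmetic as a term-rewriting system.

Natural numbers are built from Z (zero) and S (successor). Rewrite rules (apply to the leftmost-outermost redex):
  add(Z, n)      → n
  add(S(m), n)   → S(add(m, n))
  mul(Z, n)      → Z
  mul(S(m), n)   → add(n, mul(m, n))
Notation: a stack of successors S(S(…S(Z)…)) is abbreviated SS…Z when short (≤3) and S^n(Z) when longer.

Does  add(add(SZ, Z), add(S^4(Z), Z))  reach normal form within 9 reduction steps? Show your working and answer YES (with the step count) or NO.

Answer: YES — reaches normal form S^5(Z) in 9 ≤ 9 steps

Working:
  start: add(add(SZ, Z), add(S^4(Z), Z))
  step 1: add(S(add(Z, Z)), add(S^4(Z), Z))
  step 2: S(add(add(Z, Z), add(S^4(Z), Z)))
  step 3: S(add(Z, add(S^4(Z), Z)))
  step 4: S(add(S^4(Z), Z))
  step 5: S(S(add(SSSZ, Z)))
  step 6: S(S(S(add(SSZ, Z))))
  step 7: S(S(S(S(add(SZ, Z)))))
  step 8: S(S(S(S(S(add(Z, Z))))))
  step 9: S^5(Z)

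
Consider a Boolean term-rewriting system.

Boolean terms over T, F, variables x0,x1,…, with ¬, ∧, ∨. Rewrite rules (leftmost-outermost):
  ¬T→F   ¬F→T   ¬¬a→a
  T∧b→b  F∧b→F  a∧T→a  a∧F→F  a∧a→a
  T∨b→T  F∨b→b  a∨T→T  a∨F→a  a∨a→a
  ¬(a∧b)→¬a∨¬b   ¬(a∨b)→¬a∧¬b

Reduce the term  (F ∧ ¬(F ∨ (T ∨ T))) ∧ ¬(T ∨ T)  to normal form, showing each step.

Answer: normal form = F  (in 2 steps)

Working:
  start: (F ∧ ¬(F ∨ (T ∨ T))) ∧ ¬(T ∨ T)
  →1  F ∧ ¬(T ∨ T)
  →2  F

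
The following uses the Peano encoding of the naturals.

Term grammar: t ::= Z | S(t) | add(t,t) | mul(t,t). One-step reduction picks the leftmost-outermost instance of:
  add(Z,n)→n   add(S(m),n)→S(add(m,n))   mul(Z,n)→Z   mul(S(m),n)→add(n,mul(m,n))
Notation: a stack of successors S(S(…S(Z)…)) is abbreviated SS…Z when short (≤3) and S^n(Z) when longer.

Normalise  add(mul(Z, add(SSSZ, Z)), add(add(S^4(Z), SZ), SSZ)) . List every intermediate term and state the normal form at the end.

  start: add(mul(Z, add(SSSZ, Z)), add(add(S^4(Z), SZ), SSZ))
  →1  add(Z, add(add(S^4(Z), SZ), SSZ))
  →2  add(add(S^4(Z), SZ), SSZ)
  →3  add(S(add(SSSZ, SZ)), SSZ)
  →4  S(add(add(SSSZ, SZ), SSZ))
  →5  S(add(S(add(SSZ, SZ)), SSZ))
  →6  S(S(add(add(SSZ, SZ), SSZ)))
  →7  S(S(add(S(add(SZ, SZ)), SSZ)))
  →8  S(S(S(add(add(SZ, SZ), SSZ))))
  →9  S(S(S(add(S(add(Z, SZ)), SSZ))))
  →10  S(S(S(S(add(add(Z, SZ), SSZ)))))
  →11  S(S(S(S(add(SZ, SSZ)))))
  →12  S(S(S(S(S(add(Z, SSZ))))))
  →13  S^7(Z)

Answer: normal form = S^7(Z)  (in 13 steps)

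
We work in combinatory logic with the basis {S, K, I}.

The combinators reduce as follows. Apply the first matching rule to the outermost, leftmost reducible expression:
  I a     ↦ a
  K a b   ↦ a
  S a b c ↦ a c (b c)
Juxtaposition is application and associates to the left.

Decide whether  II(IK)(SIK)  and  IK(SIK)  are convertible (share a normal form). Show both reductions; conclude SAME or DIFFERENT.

Answer: SAME — A ⇓ K(SIK), B ⇓ K(SIK)

Working:
Term A:
  start: II(IK)(SIK)
  step 1: I(IK)(SIK)
  step 2: IK(SIK)
  step 3: K(SIK)

Term B:
  start: IK(SIK)
  step 1: K(SIK)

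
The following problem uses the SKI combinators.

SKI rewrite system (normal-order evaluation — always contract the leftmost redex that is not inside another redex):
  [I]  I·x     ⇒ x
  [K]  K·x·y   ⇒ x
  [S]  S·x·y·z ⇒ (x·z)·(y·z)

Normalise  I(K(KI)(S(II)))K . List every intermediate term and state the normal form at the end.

  start: I(K(KI)(S(II)))K
  →1  K(KI)(S(II))K
  →2  KIK
  →3  I

Answer: normal form = I  (in 3 steps)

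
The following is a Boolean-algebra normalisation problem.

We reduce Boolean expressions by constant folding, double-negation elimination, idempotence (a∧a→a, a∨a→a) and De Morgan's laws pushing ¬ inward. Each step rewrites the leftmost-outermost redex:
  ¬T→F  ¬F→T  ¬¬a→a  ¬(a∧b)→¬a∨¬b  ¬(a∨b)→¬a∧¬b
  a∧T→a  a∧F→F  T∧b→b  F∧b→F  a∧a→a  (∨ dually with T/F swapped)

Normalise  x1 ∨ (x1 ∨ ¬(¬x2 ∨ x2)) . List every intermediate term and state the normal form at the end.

  start: x1 ∨ (x1 ∨ ¬(¬x2 ∨ x2))
  [1] x1 ∨ (x1 ∨ (¬¬x2 ∧ ¬x2))
  [2] x1 ∨ (x1 ∨ (x2 ∧ ¬x2))

Answer: normal form = x1 ∨ (x1 ∨ (x2 ∧ ¬x2))  (in 2 steps)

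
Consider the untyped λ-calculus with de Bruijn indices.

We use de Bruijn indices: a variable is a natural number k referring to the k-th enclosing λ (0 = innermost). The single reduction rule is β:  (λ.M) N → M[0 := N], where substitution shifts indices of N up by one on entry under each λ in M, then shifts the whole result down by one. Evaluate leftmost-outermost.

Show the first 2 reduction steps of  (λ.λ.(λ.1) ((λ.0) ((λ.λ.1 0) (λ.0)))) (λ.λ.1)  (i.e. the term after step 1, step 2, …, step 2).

Answer: after 2 steps: λ.0

Reduction:
  start: (λ.λ.(λ.1) ((λ.0) ((λ.λ.1 0) (λ.0)))) (λ.λ.1)
  [1] λ.(λ.1) ((λ.0) ((λ.λ.1 0) (λ.0)))
  [2] λ.0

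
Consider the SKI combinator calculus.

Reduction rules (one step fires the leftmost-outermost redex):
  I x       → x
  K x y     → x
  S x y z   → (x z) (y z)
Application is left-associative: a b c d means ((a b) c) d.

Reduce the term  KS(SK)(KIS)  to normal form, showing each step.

Answer: normal form = SI  (in 2 steps)

Derivation:
  start: KS(SK)(KIS)
  [1] S(KIS)
  [2] SI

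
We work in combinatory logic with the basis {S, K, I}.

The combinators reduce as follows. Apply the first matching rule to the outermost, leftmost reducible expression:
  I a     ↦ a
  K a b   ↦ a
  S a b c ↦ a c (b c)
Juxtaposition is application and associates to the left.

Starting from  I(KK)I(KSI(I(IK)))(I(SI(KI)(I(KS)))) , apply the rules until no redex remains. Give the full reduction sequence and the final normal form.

Answer: normal form = SK  (in 6 steps)

Working:
  start: I(KK)I(KSI(I(IK)))(I(SI(KI)(I(KS))))
  step 1: KKI(KSI(I(IK)))(I(SI(KI)(I(KS))))
  step 2: K(KSI(I(IK)))(I(SI(KI)(I(KS))))
  step 3: KSI(I(IK))
  step 4: S(I(IK))
  step 5: S(IK)
  step 6: SK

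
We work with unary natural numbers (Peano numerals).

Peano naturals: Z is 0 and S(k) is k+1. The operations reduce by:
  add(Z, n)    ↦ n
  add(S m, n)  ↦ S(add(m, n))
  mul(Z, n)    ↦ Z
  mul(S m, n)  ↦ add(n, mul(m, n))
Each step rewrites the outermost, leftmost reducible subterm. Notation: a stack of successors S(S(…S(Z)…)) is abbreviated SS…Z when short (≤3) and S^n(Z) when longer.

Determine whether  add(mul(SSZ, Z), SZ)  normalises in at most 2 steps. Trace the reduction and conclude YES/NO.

  start: add(mul(SSZ, Z), SZ)
  →1  add(add(Z, mul(SZ, Z)), SZ)
  →2  add(mul(SZ, Z), SZ)

Answer: NO — after 2 steps the term is add(mul(SZ, Z), SZ), not yet normal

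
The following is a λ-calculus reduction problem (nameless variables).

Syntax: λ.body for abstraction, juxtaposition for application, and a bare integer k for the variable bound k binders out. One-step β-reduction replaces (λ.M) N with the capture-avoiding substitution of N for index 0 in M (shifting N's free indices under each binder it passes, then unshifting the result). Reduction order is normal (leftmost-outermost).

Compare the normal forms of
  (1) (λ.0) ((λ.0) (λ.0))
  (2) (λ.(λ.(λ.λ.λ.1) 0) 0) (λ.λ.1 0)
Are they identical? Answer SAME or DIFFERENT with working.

Term A:
  start: (λ.0) ((λ.0) (λ.0))
  step 1: (λ.0) (λ.0)
  step 2: λ.0

Term B:
  start: (λ.(λ.(λ.λ.λ.1) 0) 0) (λ.λ.1 0)
  step 1: (λ.(λ.λ.λ.1) 0) (λ.λ.1 0)
  step 2: (λ.λ.λ.1) (λ.λ.1 0)
  step 3: λ.λ.1

Answer: DIFFERENT — A ⇓ λ.0, B ⇓ λ.λ.1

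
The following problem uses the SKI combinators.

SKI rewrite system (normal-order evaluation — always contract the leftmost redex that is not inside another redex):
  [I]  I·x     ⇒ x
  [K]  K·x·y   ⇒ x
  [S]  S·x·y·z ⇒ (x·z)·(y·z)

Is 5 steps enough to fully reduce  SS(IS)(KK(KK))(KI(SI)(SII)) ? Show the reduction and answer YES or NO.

  start: SS(IS)(KK(KK))(KI(SI)(SII))
  step 1: S(KK(KK))(IS(KK(KK)))(KI(SI)(SII))
  step 2: KK(KK)(KI(SI)(SII))(IS(KK(KK))(KI(SI)(SII)))
  step 3: K(KI(SI)(SII))(IS(KK(KK))(KI(SI)(SII)))
  step 4: KI(SI)(SII)
  step 5: I(SII)

Answer: NO — after 5 steps the term is I(SII), not yet normal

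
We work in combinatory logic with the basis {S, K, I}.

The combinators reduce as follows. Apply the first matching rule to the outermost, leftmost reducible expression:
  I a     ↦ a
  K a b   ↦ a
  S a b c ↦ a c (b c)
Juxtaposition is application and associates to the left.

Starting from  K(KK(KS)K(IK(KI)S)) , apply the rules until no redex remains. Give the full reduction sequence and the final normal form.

Answer: normal form = KK  (in 2 steps)

Reduction:
  start: K(KK(KS)K(IK(KI)S))
  [1] K(KK(IK(KI)S))
  [2] KK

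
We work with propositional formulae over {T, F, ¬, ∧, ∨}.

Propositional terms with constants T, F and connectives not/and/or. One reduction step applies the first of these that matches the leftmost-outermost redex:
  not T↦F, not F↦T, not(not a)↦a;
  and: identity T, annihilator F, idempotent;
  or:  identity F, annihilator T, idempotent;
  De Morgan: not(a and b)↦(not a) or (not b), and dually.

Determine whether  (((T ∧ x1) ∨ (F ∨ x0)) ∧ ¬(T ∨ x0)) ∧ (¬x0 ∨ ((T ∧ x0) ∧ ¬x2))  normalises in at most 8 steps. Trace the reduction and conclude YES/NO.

  start: (((T ∧ x1) ∨ (F ∨ x0)) ∧ ¬(T ∨ x0)) ∧ (¬x0 ∨ ((T ∧ x0) ∧ ¬x2))
  step 1: ((x1 ∨ (F ∨ x0)) ∧ ¬(T ∨ x0)) ∧ (¬x0 ∨ ((T ∧ x0) ∧ ¬x2))
  step 2: ((x1 ∨ x0) ∧ ¬(T ∨ x0)) ∧ (¬x0 ∨ ((T ∧ x0) ∧ ¬x2))
  step 3: ((x1 ∨ x0) ∧ (¬T ∧ ¬x0)) ∧ (¬x0 ∨ ((T ∧ x0) ∧ ¬x2))
  step 4: ((x1 ∨ x0) ∧ (F ∧ ¬x0)) ∧ (¬x0 ∨ ((T ∧ x0) ∧ ¬x2))
  step 5: ((x1 ∨ x0) ∧ F) ∧ (¬x0 ∨ ((T ∧ x0) ∧ ¬x2))
  step 6: F ∧ (¬x0 ∨ ((T ∧ x0) ∧ ¬x2))
  step 7: F

Answer: YES — reaches normal form F in 7 ≤ 8 steps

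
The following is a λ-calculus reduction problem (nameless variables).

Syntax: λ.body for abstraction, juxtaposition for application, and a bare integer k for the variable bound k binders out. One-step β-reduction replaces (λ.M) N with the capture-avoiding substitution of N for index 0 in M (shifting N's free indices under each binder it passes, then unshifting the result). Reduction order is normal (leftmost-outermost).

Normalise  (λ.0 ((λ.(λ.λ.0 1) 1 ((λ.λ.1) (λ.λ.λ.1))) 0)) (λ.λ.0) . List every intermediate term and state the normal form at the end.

Answer: normal form = λ.0  (in 2 steps)

Derivation:
  start: (λ.0 ((λ.(λ.λ.0 1) 1 ((λ.λ.1) (λ.λ.λ.1))) 0)) (λ.λ.0)
  step 1: (λ.λ.0) ((λ.(λ.λ.0 1) (λ.λ.0) ((λ.λ.1) (λ.λ.λ.1))) (λ.λ.0))
  step 2: λ.0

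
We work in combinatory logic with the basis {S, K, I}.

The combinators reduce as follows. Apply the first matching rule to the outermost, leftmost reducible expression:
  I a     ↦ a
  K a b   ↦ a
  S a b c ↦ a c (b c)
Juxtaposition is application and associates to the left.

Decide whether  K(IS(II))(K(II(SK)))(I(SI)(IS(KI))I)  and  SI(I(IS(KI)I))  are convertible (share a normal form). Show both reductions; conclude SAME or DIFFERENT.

Answer: SAME — A ⇓ SI(S(KI)I), B ⇓ SI(S(KI)I)

Reduction:
Term A:
  start: K(IS(II))(K(II(SK)))(I(SI)(IS(KI))I)
  →1  IS(II)(I(SI)(IS(KI))I)
  →2  S(II)(I(SI)(IS(KI))I)
  →3  SI(I(SI)(IS(KI))I)
  →4  SI(SI(IS(KI))I)
  →5  SI(II(IS(KI)I))
  →6  SI(I(IS(KI)I))
  →7  SI(IS(KI)I)
  →8  SI(S(KI)I)

Term B:
  start: SI(I(IS(KI)I))
  →1  SI(IS(KI)I)
  →2  SI(S(KI)I)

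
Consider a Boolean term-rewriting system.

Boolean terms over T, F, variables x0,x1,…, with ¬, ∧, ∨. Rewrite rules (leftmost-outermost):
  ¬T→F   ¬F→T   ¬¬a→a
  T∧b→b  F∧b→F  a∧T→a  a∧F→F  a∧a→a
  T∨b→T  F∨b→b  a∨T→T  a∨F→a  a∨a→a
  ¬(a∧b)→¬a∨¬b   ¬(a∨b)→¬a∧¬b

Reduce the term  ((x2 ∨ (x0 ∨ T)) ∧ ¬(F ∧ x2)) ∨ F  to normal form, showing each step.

  start: ((x2 ∨ (x0 ∨ T)) ∧ ¬(F ∧ x2)) ∨ F
  →1  (x2 ∨ (x0 ∨ T)) ∧ ¬(F ∧ x2)
  →2  (x2 ∨ T) ∧ ¬(F ∧ x2)
  →3  T ∧ ¬(F ∧ x2)
  →4  ¬(F ∧ x2)
  →5  ¬F ∨ ¬x2
  →6  T ∨ ¬x2
  →7  T

Answer: normal form = T  (in 7 steps)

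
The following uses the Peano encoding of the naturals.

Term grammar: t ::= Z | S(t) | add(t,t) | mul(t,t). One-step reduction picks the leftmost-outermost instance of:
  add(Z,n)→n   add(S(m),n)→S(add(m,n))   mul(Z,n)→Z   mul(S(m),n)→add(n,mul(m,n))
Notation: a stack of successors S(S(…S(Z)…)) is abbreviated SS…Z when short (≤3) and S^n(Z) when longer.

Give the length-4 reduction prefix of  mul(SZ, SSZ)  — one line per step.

  start: mul(SZ, SSZ)
  →1  add(SSZ, mul(Z, SSZ))
  →2  S(add(SZ, mul(Z, SSZ)))
  →3  S(S(add(Z, mul(Z, SSZ))))
  →4  S(S(mul(Z, SSZ)))

Answer: after 4 steps: S(S(mul(Z, SSZ)))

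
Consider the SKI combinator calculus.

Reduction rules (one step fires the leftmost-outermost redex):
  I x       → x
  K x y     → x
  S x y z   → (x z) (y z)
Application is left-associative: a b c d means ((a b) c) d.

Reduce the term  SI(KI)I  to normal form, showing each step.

Answer: normal form = I  (in 4 steps)

Derivation:
  start: SI(KI)I
  [1] II(KII)
  [2] I(KII)
  [3] KII
  [4] I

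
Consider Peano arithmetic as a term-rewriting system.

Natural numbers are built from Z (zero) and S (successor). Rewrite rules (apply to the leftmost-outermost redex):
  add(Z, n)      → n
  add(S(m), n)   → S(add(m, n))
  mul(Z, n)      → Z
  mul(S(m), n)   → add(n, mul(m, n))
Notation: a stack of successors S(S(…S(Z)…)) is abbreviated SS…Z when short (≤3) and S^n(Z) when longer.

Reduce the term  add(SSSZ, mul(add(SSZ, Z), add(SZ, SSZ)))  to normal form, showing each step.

Answer: normal form = S^9(Z)  (in 22 steps)

Derivation:
  start: add(SSSZ, mul(add(SSZ, Z), add(SZ, SSZ)))
  →1  S(add(SSZ, mul(add(SSZ, Z), add(SZ, SSZ))))
  →2  S(S(add(SZ, mul(add(SSZ, Z), add(SZ, SSZ)))))
  →3  S(S(S(add(Z, mul(add(SSZ, Z), add(SZ, SSZ))))))
  →4  S(S(S(mul(add(SSZ, Z), add(SZ, SSZ)))))
  →5  S(S(S(mul(S(add(SZ, Z)), add(SZ, SSZ)))))
  →6  S(S(S(add(add(SZ, SSZ), mul(add(SZ, Z), add(SZ, SSZ))))))
  →7  S(S(S(add(S(add(Z, SSZ)), mul(add(SZ, Z), add(SZ, SSZ))))))
  →8  S(S(S(S(add(add(Z, SSZ), mul(add(SZ, Z), add(SZ, SSZ)))))))
  →9  S(S(S(S(add(SSZ, mul(add(SZ, Z), add(SZ, SSZ)))))))
  →10  S(S(S(S(S(add(SZ, mul(add(SZ, Z), add(SZ, SSZ))))))))
  →11  S(S(S(S(S(S(add(Z, mul(add(SZ, Z), add(SZ, SSZ)))))))))
  →12  S(S(S(S(S(S(mul(add(SZ, Z), add(SZ, SSZ))))))))
  →13  S(S(S(S(S(S(mul(S(add(Z, Z)), add(SZ, SSZ))))))))
  →14  S(S(S(S(S(S(add(add(SZ, SSZ), mul(add(Z, Z), add(SZ, SSZ)))))))))
  →15  S(S(S(S(S(S(add(S(add(Z, SSZ)), mul(add(Z, Z), add(SZ, SSZ)))))))))
  →16  S(S(S(S(S(S(S(add(add(Z, SSZ), mul(add(Z, Z), add(SZ, SSZ))))))))))
  →17  S(S(S(S(S(S(S(add(SSZ, mul(add(Z, Z), add(SZ, SSZ))))))))))
  →18  S(S(S(S(S(S(S(S(add(SZ, mul(add(Z, Z), add(SZ, SSZ)))))))))))
  →19  S(S(S(S(S(S(S(S(S(add(Z, mul(add(Z, Z), add(SZ, SSZ))))))))))))
  →20  S(S(S(S(S(S(S(S(S(mul(add(Z, Z), add(SZ, SSZ)))))))))))
  →21  S(S(S(S(S(S(S(S(S(mul(Z, add(SZ, SSZ)))))))))))
  →22  S^9(Z)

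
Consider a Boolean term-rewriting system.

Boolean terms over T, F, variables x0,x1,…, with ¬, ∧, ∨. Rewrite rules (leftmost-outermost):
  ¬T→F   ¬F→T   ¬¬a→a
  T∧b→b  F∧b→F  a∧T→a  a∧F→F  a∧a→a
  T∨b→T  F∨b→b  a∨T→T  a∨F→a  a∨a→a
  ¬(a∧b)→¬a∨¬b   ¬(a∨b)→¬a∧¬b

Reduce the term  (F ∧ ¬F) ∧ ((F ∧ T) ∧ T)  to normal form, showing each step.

  start: (F ∧ ¬F) ∧ ((F ∧ T) ∧ T)
  →1  F ∧ ((F ∧ T) ∧ T)
  →2  F

Answer: normal form = F  (in 2 steps)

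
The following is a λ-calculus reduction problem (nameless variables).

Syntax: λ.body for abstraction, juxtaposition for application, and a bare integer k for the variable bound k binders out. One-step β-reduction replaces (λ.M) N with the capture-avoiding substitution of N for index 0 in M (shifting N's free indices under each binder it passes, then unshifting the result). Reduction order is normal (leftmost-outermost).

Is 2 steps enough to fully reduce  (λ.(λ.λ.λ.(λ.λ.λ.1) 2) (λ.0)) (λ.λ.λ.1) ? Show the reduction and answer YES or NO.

Answer: NO — after 2 steps the term is λ.λ.(λ.λ.λ.1) (λ.0), not yet normal

Derivation:
  start: (λ.(λ.λ.λ.(λ.λ.λ.1) 2) (λ.0)) (λ.λ.λ.1)
  →1  (λ.λ.λ.(λ.λ.λ.1) 2) (λ.0)
  →2  λ.λ.(λ.λ.λ.1) (λ.0)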